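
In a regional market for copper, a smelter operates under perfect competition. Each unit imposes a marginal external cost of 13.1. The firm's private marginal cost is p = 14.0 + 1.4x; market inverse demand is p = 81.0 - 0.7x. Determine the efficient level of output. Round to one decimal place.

x* = 25.7

Social marginal cost = private MC + MEC = 27.1 + 1.4x.
Set SMC = demand: 27.1 + 1.4x = 81.0 - 0.7x → x* = 25.6667.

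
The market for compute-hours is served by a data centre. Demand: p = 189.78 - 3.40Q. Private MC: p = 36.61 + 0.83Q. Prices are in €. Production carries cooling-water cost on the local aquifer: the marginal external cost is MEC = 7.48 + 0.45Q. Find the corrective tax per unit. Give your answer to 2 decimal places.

tax = €21.49 per unit

Social marginal cost = private MC + MEC = 44.09 + 1.28Q.
Set SMC = demand: 44.09 + 1.28Q = 189.78 - 3.40Q → Q* = 31.1303.
The Pigouvian tax equals MEC at Q*: 7.48 + 0.45×31.1303 = 21.4886.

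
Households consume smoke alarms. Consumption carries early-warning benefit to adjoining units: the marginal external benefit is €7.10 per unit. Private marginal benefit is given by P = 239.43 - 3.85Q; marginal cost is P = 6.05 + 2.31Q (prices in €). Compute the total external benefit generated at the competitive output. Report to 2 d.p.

Market equilibrium (private): 6.05 + 2.31Q = 239.43 - 3.85Q → Q_m = 37.8864.
Total external benefit = MEB × Q_m = 7.10 × 37.8864 = 268.9934.

€268.99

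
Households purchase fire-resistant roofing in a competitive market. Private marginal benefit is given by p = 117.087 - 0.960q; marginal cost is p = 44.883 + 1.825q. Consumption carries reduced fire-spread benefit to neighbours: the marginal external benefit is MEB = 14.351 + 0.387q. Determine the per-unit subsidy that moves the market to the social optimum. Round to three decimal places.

subsidy = 28.320 per unit

Social marginal benefit = demand + MEB = 131.438 - 0.573q.
Set SMB = MC: 131.438 - 0.573q = 44.883 + 1.825q → q* = 36.0947.
The Pigouvian subsidy equals MEB at q*: 14.351 + 0.387×36.0947 = 28.3196.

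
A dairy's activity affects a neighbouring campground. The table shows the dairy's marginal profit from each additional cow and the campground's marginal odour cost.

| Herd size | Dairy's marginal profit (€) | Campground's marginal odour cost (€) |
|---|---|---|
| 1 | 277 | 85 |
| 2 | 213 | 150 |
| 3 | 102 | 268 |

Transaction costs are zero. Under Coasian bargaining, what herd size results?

2

Bargaining reaches the level where marginal profit last exceeds marginal odour cost.
That holds through level 2 (213 ≥ 150) but not at 3 (102 < 268).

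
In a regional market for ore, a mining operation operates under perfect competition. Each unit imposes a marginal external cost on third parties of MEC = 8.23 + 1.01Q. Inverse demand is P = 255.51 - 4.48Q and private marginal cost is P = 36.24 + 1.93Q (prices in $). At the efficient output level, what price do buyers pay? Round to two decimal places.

Social marginal cost = private MC + MEC = 44.47 + 2.94Q.
Set SMC = demand: 44.47 + 2.94Q = 255.51 - 4.48Q → Q* = 28.4420.
Consumer price on the demand curve at Q*: 255.51 − 4.48×28.4420 = 128.0898.

P = $128.09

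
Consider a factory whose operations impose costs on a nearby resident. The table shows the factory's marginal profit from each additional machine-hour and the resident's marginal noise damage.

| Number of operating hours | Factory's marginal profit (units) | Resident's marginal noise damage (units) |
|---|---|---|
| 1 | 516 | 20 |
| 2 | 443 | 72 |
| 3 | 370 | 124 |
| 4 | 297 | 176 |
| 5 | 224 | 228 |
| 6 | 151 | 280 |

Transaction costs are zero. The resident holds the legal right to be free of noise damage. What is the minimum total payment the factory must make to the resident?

Efficient level: marginal profit ≥ marginal noise damage through level 4, so k* = 4.
With the resident holding the right, the factory must at least compensate total damage at k*: 20 + 72 + 124 + 176 = 392.

392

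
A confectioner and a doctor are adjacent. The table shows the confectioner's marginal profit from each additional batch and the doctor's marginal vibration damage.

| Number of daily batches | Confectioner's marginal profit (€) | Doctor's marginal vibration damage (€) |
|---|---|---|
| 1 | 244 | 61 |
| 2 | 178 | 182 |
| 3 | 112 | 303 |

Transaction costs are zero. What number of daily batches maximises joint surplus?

1

Bargaining reaches the level where marginal profit last exceeds marginal vibration damage.
That holds through level 1 (244 ≥ 61) but not at 2 (178 < 182).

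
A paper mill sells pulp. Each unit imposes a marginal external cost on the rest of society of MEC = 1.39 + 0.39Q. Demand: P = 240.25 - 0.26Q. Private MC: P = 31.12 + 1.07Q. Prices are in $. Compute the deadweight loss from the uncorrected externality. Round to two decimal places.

DWL = $1143.32

Market equilibrium (private): 31.12 + 1.07Q = 240.25 - 0.26Q → Q_m = 157.2406.
Social marginal cost = private MC + MEC = 32.51 + 1.46Q.
Set SMC = demand: 32.51 + 1.46Q = 240.25 - 0.26Q → Q* = 120.7791.
The loss is the area between SMC and demand from Q* to Q_m; with linear curves that's a triangle of height MEC(Q_m).
DWL = ½ × 36.4615 × 62.7138 = 1143.3196.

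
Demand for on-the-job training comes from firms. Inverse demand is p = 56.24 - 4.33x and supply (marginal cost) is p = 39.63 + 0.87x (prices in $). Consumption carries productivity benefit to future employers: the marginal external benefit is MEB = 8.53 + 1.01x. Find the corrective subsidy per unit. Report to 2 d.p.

Social marginal benefit = demand + MEB = 64.77 - 3.32x.
Set SMB = MC: 64.77 - 3.32x = 39.63 + 0.87x → x* = 6.0000.
The Pigouvian subsidy equals MEB at x*: 8.53 + 1.01×6.0000 = 14.5900.

subsidy = $14.59 per unit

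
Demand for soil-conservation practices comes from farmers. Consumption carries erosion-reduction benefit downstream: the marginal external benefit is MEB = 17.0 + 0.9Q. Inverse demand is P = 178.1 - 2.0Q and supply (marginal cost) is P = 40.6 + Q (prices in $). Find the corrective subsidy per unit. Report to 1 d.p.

subsidy = $83.2 per unit

Social marginal benefit = demand + MEB = 195.1 - 1.1Q.
Set SMB = MC: 195.1 - 1.1Q = 40.6 + Q → Q* = 73.5714.
The Pigouvian subsidy equals MEB at Q*: 17.0 + 0.9×73.5714 = 83.2143.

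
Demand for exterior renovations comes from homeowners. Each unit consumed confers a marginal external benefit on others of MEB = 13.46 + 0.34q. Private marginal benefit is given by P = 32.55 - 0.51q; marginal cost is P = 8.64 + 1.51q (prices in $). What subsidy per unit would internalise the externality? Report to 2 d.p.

subsidy = $21.02 per unit

Social marginal benefit = demand + MEB = 46.01 - 0.17q.
Set SMB = MC: 46.01 - 0.17q = 8.64 + 1.51q → q* = 22.2440.
The Pigouvian subsidy equals MEB at q*: 13.46 + 0.34×22.2440 = 21.0230.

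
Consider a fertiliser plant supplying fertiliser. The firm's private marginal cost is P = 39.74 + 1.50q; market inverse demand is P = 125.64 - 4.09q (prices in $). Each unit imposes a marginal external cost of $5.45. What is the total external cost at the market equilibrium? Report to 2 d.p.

$83.75

Market equilibrium (private): 39.74 + 1.50q = 125.64 - 4.09q → q_m = 15.3667.
Total external cost = MEC × q_m = 5.45 × 15.3667 = 83.7485.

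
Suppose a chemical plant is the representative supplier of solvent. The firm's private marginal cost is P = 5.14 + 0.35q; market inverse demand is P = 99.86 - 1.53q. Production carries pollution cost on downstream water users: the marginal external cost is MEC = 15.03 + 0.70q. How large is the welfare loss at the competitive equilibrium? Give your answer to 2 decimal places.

DWL = 490.29

Market equilibrium (private): 5.14 + 0.35q = 99.86 - 1.53q → q_m = 50.3830.
Social marginal cost = private MC + MEC = 20.17 + 1.05q.
Set SMC = demand: 20.17 + 1.05q = 99.86 - 1.53q → q* = 30.8876.
The loss is the area between SMC and demand from q* to q_m; with linear curves that's a triangle of height MEC(q_m).
DWL = ½ × 19.4954 × 50.2981 = 490.2908.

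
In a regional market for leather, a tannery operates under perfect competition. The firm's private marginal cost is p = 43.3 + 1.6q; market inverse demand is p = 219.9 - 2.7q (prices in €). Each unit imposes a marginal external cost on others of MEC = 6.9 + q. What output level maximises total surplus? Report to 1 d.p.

Social marginal cost = private MC + MEC = 50.2 + 2.6q.
Set SMC = demand: 50.2 + 2.6q = 219.9 - 2.7q → q* = 32.0189.

q* = 32.0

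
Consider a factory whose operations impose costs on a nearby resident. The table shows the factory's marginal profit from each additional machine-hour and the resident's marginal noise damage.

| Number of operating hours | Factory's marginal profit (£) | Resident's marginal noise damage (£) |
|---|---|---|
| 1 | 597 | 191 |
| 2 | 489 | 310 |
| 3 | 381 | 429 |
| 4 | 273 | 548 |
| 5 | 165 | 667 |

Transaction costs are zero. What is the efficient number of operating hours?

Bargaining reaches the level where marginal profit last exceeds marginal noise damage.
That holds through level 2 (489 ≥ 310) but not at 3 (381 < 429).

2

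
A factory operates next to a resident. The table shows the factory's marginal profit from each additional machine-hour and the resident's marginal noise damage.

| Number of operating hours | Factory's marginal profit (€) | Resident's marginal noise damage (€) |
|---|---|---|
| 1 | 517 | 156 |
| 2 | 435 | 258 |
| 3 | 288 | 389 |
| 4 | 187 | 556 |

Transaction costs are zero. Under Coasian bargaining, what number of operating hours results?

Bargaining reaches the level where marginal profit last exceeds marginal noise damage.
That holds through level 2 (435 ≥ 258) but not at 3 (288 < 389).

2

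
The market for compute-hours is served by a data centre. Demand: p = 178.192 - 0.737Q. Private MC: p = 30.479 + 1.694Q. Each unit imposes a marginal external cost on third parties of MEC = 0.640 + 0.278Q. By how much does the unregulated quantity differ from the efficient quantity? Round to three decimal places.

Market equilibrium (private): 30.479 + 1.694Q = 178.192 - 0.737Q → Q_m = 60.7622.
Social marginal cost = private MC + MEC = 31.119 + 1.972Q.
Set SMC = demand: 31.119 + 1.972Q = 178.192 - 0.737Q → Q* = 54.2905.
Gap = |60.7622 − 54.2905| = 6.4717.

6.472 units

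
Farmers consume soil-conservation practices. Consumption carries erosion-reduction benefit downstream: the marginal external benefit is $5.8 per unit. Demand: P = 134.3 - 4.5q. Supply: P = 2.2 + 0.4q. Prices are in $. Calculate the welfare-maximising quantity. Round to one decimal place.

q* = 28.1

Social marginal benefit = demand + MEB = 140.1 - 4.5q.
Set SMB = MC: 140.1 - 4.5q = 2.2 + 0.4q → q* = 28.1429.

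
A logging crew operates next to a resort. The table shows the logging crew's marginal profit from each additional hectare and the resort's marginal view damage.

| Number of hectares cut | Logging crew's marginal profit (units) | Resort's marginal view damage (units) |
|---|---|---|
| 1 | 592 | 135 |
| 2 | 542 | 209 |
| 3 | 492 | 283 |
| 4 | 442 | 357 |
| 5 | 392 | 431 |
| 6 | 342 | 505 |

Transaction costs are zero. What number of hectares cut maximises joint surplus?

Bargaining reaches the level where marginal profit last exceeds marginal view damage.
That holds through level 4 (442 ≥ 357) but not at 5 (392 < 431).

4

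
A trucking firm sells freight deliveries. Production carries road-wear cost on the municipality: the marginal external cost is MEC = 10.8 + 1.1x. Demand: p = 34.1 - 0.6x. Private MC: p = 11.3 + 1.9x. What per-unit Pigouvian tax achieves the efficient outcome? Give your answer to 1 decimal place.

tax = 14.5 per unit

Social marginal cost = private MC + MEC = 22.1 + 3.0x.
Set SMC = demand: 22.1 + 3.0x = 34.1 - 0.6x → x* = 3.3333.
The Pigouvian tax equals MEC at x*: 10.8 + 1.1×3.3333 = 14.4666.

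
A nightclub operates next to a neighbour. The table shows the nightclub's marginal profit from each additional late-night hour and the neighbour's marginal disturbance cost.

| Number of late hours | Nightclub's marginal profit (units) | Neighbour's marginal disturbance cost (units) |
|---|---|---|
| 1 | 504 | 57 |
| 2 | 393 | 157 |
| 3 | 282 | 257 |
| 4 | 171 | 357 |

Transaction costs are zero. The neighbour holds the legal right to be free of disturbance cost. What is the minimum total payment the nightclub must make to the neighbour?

471

Efficient level: marginal profit ≥ marginal disturbance cost through level 3, so k* = 3.
With the neighbour holding the right, the nightclub must at least compensate total damage at k*: 57 + 157 + 257 = 471.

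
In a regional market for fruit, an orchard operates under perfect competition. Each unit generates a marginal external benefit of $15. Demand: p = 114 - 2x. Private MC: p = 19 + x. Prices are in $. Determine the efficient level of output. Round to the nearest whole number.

x* = 37

Social marginal cost = private MC − MEB = 4 + x.
Set SMC = demand: 4 + x = 114 - 2x → x* = 36.6667.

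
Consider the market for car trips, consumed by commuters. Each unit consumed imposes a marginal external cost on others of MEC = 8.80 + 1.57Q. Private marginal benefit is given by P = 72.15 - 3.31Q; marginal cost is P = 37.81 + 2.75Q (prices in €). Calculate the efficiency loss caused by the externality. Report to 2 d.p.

Market equilibrium (private): 37.81 + 2.75Q = 72.15 - 3.31Q → Q_m = 5.6667.
Social marginal benefit = demand − MEC = 63.35 - 4.88Q.
Set SMB = MC: 63.35 - 4.88Q = 37.81 + 2.75Q → Q* = 3.3473.
Height of the DWL triangle at Q_m is MC(Q_m) − SMB(Q_m) = MEC(Q_m) = 17.6967.
DWL = ½ × 2.3194 × 17.6967 = 20.5229.

DWL = €20.52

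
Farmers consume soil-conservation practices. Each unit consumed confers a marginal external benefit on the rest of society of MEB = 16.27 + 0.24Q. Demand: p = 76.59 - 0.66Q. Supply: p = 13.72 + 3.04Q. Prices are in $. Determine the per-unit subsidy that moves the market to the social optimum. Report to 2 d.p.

Social marginal benefit = demand + MEB = 92.86 - 0.42Q.
Set SMB = MC: 92.86 - 0.42Q = 13.72 + 3.04Q → Q* = 22.8728.
The Pigouvian subsidy equals MEB at Q*: 16.27 + 0.24×22.8728 = 21.7595.

subsidy = $21.76 per unit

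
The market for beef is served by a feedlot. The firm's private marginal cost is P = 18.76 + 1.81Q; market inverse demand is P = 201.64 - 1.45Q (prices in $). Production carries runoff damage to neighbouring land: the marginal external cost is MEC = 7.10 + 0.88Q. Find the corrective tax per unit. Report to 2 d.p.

Social marginal cost = private MC + MEC = 25.86 + 2.69Q.
Set SMC = demand: 25.86 + 2.69Q = 201.64 - 1.45Q → Q* = 42.4589.
The Pigouvian tax equals MEC at Q*: 7.10 + 0.88×42.4589 = 44.4638.

tax = $44.46 per unit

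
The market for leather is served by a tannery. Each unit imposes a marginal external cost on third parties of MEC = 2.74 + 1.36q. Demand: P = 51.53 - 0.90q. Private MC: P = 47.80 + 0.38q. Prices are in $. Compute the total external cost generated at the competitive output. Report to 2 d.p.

Market equilibrium (private): 47.80 + 0.38q = 51.53 - 0.90q → q_m = 2.9141.
Total external cost = ∫₀^{q_m} (2.74 + 1.36q) dq = 2.74×2.9141 + ½×1.36×2.9141² = 13.7592.

$13.76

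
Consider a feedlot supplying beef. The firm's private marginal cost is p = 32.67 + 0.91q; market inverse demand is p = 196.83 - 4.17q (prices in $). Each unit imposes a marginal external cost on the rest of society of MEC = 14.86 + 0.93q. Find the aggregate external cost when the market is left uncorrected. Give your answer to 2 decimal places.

$965.78

Market equilibrium (private): 32.67 + 0.91q = 196.83 - 4.17q → q_m = 32.3150.
Total external cost = ∫₀^{q_m} (14.86 + 0.93q) dq = 14.86×32.3150 + ½×0.93×32.3150² = 965.7814.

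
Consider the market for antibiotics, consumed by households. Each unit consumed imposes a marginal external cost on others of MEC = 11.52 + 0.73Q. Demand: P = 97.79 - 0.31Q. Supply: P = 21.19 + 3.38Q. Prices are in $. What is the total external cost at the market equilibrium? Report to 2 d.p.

$396.43

Market equilibrium (private): 21.19 + 3.38Q = 97.79 - 0.31Q → Q_m = 20.7588.
Total external cost = ∫₀^{Q_m} (11.52 + 0.73Q) dQ = 11.52×20.7588 + ½×0.73×20.7588² = 396.4300.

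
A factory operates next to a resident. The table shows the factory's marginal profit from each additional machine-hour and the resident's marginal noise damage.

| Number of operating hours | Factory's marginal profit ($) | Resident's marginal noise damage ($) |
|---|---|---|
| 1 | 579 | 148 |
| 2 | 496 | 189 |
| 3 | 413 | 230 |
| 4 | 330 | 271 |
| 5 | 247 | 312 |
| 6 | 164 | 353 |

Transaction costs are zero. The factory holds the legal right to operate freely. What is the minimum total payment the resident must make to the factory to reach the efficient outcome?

Left alone the factory would choose level 6 (marginal profit stays positive).
Efficient level: k* = 4 (marginal profit ≥ marginal noise damage through 4).
The resident must at least cover the factory's forgone profit from cutting 6→4: 247 + 164 = 411.

$411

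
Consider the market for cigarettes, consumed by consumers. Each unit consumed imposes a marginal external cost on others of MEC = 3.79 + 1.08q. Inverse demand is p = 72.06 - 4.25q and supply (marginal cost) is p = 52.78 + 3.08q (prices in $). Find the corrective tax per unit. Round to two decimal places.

tax = $5.78 per unit

Social marginal benefit = demand − MEC = 68.27 - 5.33q.
Set SMB = MC: 68.27 - 5.33q = 52.78 + 3.08q → q* = 1.8419.
The Pigouvian tax equals MEC at q*: 3.79 + 1.08×1.8419 = 5.7793.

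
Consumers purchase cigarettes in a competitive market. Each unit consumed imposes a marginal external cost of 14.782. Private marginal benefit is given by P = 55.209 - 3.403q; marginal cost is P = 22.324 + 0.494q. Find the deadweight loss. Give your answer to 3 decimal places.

Market equilibrium (private): 22.324 + 0.494q = 55.209 - 3.403q → q_m = 8.4385.
Social marginal benefit = demand − MEC = 40.427 - 3.403q.
Set SMB = MC: 40.427 - 3.403q = 22.324 + 0.494q → q* = 4.6454.
The welfare-loss triangle has base |q_m − q*| and height MEC(q_m) (the vertical gap between SMB and MC is zero at q* and MEC at q_m).
DWL = ½ × 3.7931 × 14.7820 = 28.0348.

DWL = 28.035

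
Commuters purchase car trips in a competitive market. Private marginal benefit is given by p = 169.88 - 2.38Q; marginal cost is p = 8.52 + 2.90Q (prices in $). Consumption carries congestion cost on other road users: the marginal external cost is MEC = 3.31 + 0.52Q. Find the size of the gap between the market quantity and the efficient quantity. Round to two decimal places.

3.31 units

Market equilibrium (private): 8.52 + 2.90Q = 169.88 - 2.38Q → Q_m = 30.5606.
Social marginal benefit = demand − MEC = 166.57 - 2.90Q.
Set SMB = MC: 166.57 - 2.90Q = 8.52 + 2.90Q → Q* = 27.2500.
Gap = |30.5606 − 27.2500| = 3.3106.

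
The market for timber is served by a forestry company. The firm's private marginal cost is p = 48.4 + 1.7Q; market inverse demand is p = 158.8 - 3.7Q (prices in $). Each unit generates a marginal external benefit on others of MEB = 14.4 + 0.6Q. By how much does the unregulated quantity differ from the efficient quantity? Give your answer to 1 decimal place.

5.6 units

Market equilibrium (private): 48.4 + 1.7Q = 158.8 - 3.7Q → Q_m = 20.4444.
Social marginal cost = private MC − MEB = 34.0 + 1.1Q.
Set SMC = demand: 34.0 + 1.1Q = 158.8 - 3.7Q → Q* = 26.0000.
Gap = |20.4444 − 26.0000| = 5.5556.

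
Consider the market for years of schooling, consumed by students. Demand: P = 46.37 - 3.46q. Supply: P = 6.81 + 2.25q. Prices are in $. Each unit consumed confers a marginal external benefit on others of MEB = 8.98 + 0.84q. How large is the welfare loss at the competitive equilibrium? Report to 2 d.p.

Market equilibrium (private): 6.81 + 2.25q = 46.37 - 3.46q → q_m = 6.9282.
Social marginal benefit = demand + MEB = 55.35 - 2.62q.
Set SMB = MC: 55.35 - 2.62q = 6.81 + 2.25q → q* = 9.9671.
Between q* and q_m the wedge SMB − MC runs linearly from 0 to MEB(q_m), so the loss is a triangle.
DWL = ½ × 3.0389 × 14.7997 = 22.4874.

DWL = $22.49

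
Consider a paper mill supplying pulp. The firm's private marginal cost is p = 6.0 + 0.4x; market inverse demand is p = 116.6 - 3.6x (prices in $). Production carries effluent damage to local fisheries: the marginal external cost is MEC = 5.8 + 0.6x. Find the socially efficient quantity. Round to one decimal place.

Social marginal cost = private MC + MEC = 11.8 + x.
Set SMC = demand: 11.8 + x = 116.6 - 3.6x → x* = 22.7826.

x* = 22.8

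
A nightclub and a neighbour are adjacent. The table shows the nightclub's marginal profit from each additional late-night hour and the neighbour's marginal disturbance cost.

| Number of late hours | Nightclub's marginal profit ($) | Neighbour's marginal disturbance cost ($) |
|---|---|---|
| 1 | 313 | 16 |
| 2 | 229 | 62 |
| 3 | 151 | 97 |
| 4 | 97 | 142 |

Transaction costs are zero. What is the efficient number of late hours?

3

Bargaining reaches the level where marginal profit last exceeds marginal disturbance cost.
That holds through level 3 (151 ≥ 97) but not at 4 (97 < 142).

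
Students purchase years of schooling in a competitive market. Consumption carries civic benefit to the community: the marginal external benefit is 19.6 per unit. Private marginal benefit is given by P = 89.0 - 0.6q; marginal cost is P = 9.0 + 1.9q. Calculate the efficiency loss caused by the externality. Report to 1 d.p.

DWL = 76.8

Market equilibrium (private): 9.0 + 1.9q = 89.0 - 0.6q → q_m = 32.0000.
Social marginal benefit = demand + MEB = 108.6 - 0.6q.
Set SMB = MC: 108.6 - 0.6q = 9.0 + 1.9q → q* = 39.8400.
The loss is the area between SMB and MC from q* to q_m; with linear curves that's a triangle of height MEB(q_m).
DWL = ½ × 7.8400 × 19.6000 = 76.8320.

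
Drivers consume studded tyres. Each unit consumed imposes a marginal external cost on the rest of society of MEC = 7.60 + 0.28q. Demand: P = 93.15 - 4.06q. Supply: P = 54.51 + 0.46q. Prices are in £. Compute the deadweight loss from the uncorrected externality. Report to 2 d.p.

DWL = £10.40

Market equilibrium (private): 54.51 + 0.46q = 93.15 - 4.06q → q_m = 8.5487.
Social marginal benefit = demand − MEC = 85.55 - 4.34q.
Set SMB = MC: 85.55 - 4.34q = 54.51 + 0.46q → q* = 6.4667.
Between q* and q_m the wedge MC − SMB runs linearly from 0 to MEC(q_m), so the loss is a triangle.
DWL = ½ × 2.0820 × 9.9936 = 10.4033.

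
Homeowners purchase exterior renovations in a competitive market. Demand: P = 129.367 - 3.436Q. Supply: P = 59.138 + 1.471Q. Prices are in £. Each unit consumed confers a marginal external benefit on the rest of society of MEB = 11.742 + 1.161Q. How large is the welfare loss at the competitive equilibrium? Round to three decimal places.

Market equilibrium (private): 59.138 + 1.471Q = 129.367 - 3.436Q → Q_m = 14.3120.
Social marginal benefit = demand + MEB = 141.109 - 2.275Q.
Set SMB = MC: 141.109 - 2.275Q = 59.138 + 1.471Q → Q* = 21.8823.
Height of the DWL triangle at Q_m is SMB(Q_m) − MC(Q_m) = MEB(Q_m) = 28.3582.
DWL = ½ × 7.5703 × 28.3582 = 107.3400.

DWL = £107.340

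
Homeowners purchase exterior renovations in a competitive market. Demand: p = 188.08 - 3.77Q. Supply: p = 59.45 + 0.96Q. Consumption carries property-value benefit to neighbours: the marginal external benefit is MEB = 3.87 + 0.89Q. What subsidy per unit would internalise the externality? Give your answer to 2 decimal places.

subsidy = 34.58 per unit

Social marginal benefit = demand + MEB = 191.95 - 2.88Q.
Set SMB = MC: 191.95 - 2.88Q = 59.45 + 0.96Q → Q* = 34.5052.
The Pigouvian subsidy equals MEB at Q*: 3.87 + 0.89×34.5052 = 34.5796.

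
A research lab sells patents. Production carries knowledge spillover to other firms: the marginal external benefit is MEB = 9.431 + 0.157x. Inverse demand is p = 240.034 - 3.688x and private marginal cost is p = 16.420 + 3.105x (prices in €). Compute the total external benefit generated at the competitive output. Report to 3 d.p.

Market equilibrium (private): 16.420 + 3.105x = 240.034 - 3.688x → x_m = 32.9183.
Total external benefit = ∫₀^{x_m} (9.431 + 0.157x) dx = 9.431×32.9183 + ½×0.157×32.9183² = 395.5162.

€395.516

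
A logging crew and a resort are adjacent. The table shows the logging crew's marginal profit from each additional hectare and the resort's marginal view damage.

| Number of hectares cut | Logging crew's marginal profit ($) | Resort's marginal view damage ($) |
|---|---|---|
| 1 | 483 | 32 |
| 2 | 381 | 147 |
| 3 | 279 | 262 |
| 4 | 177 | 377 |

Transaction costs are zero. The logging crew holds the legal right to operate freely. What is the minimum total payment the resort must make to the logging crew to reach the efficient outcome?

Left alone the logging crew would choose level 4 (marginal profit stays positive).
Efficient level: k* = 3 (marginal profit ≥ marginal view damage through 3).
The resort must at least cover the logging crew's forgone profit from cutting 4→3: 177 = 177.

$177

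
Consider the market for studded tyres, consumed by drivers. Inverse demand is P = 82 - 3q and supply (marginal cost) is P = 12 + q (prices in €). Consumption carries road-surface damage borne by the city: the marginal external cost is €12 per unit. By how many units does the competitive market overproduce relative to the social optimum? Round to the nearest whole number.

3 units

Market equilibrium (private): 12 + q = 82 - 3q → q_m = 17.5000.
Social marginal benefit = demand − MEC = 70 - 3q.
Set SMB = MC: 70 - 3q = 12 + q → q* = 14.5000.
Gap = |17.5000 − 14.5000| = 3.0000.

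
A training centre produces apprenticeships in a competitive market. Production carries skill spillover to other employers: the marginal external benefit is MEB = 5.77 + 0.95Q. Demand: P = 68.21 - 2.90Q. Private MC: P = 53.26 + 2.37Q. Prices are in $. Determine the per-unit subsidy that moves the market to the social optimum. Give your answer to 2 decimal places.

Social marginal cost = private MC − MEB = 47.49 + 1.42Q.
Set SMC = demand: 47.49 + 1.42Q = 68.21 - 2.90Q → Q* = 4.7963.
The Pigouvian subsidy equals MEB at Q*: 5.77 + 0.95×4.7963 = 10.3265.

subsidy = $10.33 per unit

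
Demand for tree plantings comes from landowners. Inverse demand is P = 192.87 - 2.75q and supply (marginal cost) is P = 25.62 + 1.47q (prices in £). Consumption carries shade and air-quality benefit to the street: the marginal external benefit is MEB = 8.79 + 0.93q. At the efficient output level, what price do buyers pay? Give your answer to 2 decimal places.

P = £45.72

Social marginal benefit = demand + MEB = 201.66 - 1.82q.
Set SMB = MC: 201.66 - 1.82q = 25.62 + 1.47q → q* = 53.5076.
Consumer price on the demand curve at q*: 192.87 − 2.75×53.5076 = 45.7241.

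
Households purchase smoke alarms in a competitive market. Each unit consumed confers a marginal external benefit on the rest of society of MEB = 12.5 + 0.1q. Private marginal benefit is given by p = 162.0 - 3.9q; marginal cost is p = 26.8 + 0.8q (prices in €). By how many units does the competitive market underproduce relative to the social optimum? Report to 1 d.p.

Market equilibrium (private): 26.8 + 0.8q = 162.0 - 3.9q → q_m = 28.7660.
Social marginal benefit = demand + MEB = 174.5 - 3.8q.
Set SMB = MC: 174.5 - 3.8q = 26.8 + 0.8q → q* = 32.1087.
Gap = |28.7660 − 32.1087| = 3.3427.

3.3 units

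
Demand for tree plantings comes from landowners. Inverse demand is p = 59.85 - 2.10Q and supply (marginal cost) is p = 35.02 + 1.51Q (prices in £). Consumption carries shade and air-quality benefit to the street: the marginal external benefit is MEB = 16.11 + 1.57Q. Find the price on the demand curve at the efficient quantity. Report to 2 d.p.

P = £17.71

Social marginal benefit = demand + MEB = 75.96 - 0.53Q.
Set SMB = MC: 75.96 - 0.53Q = 35.02 + 1.51Q → Q* = 20.0686.
Consumer price on the demand curve at Q*: 59.85 − 2.10×20.0686 = 17.7059.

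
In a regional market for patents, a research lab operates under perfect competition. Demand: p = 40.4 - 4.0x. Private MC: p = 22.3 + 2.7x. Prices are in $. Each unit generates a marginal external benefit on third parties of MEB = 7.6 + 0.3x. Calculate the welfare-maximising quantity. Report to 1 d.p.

x* = 4.0

Social marginal cost = private MC − MEB = 14.7 + 2.4x.
Set SMC = demand: 14.7 + 2.4x = 40.4 - 4.0x → x* = 4.0156.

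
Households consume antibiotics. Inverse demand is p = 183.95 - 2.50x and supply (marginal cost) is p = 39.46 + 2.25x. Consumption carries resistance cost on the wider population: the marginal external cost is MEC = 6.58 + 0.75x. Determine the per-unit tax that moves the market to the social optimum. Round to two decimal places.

Social marginal benefit = demand − MEC = 177.37 - 3.25x.
Set SMB = MC: 177.37 - 3.25x = 39.46 + 2.25x → x* = 25.0745.
The Pigouvian tax equals MEC at x*: 6.58 + 0.75×25.0745 = 25.3859.

tax = 25.39 per unit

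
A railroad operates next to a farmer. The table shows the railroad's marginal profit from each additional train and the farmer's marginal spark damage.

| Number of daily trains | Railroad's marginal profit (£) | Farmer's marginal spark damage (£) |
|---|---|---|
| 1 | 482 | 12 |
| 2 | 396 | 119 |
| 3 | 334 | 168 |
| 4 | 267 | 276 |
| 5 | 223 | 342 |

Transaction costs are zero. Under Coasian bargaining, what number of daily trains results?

Bargaining reaches the level where marginal profit last exceeds marginal spark damage.
That holds through level 3 (334 ≥ 168) but not at 4 (267 < 276).

3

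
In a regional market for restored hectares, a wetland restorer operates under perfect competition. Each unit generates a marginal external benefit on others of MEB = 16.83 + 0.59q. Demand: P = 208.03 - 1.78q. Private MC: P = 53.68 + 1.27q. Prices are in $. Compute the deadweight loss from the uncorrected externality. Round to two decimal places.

DWL = $443.04

Market equilibrium (private): 53.68 + 1.27q = 208.03 - 1.78q → q_m = 50.6066.
Social marginal cost = private MC − MEB = 36.85 + 0.68q.
Set SMC = demand: 36.85 + 0.68q = 208.03 - 1.78q → q* = 69.5854.
The welfare-loss triangle has base |q_m − q*| and height MEB(q_m) (the vertical gap between SMC and demand is zero at q* and MEB at q_m).
DWL = ½ × 18.9788 × 46.6879 = 443.0402.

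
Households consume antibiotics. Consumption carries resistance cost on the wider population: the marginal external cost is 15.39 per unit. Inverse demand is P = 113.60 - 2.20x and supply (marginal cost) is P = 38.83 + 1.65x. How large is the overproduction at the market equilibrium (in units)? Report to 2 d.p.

4.00 units

Market equilibrium (private): 38.83 + 1.65x = 113.60 - 2.20x → x_m = 19.4208.
Social marginal benefit = demand − MEC = 98.21 - 2.20x.
Set SMB = MC: 98.21 - 2.20x = 38.83 + 1.65x → x* = 15.4234.
Gap = |19.4208 − 15.4234| = 3.9974.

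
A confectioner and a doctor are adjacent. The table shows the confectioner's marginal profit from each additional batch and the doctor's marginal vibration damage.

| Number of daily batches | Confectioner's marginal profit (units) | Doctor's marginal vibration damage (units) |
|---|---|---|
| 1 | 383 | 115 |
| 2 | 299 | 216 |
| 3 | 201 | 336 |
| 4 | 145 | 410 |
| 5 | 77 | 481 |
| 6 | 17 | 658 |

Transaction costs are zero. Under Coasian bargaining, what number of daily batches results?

Bargaining reaches the level where marginal profit last exceeds marginal vibration damage.
That holds through level 2 (299 ≥ 216) but not at 3 (201 < 336).

2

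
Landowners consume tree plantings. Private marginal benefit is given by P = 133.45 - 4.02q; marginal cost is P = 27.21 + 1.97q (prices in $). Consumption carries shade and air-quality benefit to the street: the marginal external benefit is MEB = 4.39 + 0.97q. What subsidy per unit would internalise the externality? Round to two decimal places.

subsidy = $25.77 per unit

Social marginal benefit = demand + MEB = 137.84 - 3.05q.
Set SMB = MC: 137.84 - 3.05q = 27.21 + 1.97q → q* = 22.0378.
The Pigouvian subsidy equals MEB at q*: 4.39 + 0.97×22.0378 = 25.7667.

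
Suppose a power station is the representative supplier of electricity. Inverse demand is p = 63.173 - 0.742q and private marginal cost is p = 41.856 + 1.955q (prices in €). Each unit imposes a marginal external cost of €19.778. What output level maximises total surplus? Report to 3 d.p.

q* = 0.571

Social marginal cost = private MC + MEC = 61.634 + 1.955q.
Set SMC = demand: 61.634 + 1.955q = 63.173 - 0.742q → q* = 0.5706.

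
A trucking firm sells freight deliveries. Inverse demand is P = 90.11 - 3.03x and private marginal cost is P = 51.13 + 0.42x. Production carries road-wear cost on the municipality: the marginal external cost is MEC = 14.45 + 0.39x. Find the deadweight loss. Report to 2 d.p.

DWL = 46.30

Market equilibrium (private): 51.13 + 0.42x = 90.11 - 3.03x → x_m = 11.2986.
Social marginal cost = private MC + MEC = 65.58 + 0.81x.
Set SMC = demand: 65.58 + 0.81x = 90.11 - 3.03x → x* = 6.3880.
Between x* and x_m the wedge SMC − demand runs linearly from 0 to MEC(x_m), so the loss is a triangle.
DWL = ½ × 4.9106 × 18.8564 = 46.2981.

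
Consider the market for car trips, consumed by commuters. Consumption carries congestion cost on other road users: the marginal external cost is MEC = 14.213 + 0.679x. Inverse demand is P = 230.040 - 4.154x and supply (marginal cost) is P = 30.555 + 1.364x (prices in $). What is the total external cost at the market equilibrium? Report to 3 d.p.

$957.532

Market equilibrium (private): 30.555 + 1.364x = 230.040 - 4.154x → x_m = 36.1517.
Total external cost = ∫₀^{x_m} (14.213 + 0.679x) dx = 14.213×36.1517 + ½×0.679×36.1517² = 957.5321.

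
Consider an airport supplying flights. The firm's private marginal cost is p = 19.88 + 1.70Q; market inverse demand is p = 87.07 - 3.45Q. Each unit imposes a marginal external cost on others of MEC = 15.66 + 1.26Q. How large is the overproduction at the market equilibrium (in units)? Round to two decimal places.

Market equilibrium (private): 19.88 + 1.70Q = 87.07 - 3.45Q → Q_m = 13.0466.
Social marginal cost = private MC + MEC = 35.54 + 2.96Q.
Set SMC = demand: 35.54 + 2.96Q = 87.07 - 3.45Q → Q* = 8.0390.
Gap = |13.0466 − 8.0390| = 5.0076.

5.01 units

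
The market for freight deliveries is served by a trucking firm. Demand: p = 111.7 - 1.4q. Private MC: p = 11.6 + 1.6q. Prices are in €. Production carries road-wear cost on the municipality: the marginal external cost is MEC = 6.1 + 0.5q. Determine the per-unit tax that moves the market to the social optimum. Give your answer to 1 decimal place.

tax = €19.5 per unit

Social marginal cost = private MC + MEC = 17.7 + 2.1q.
Set SMC = demand: 17.7 + 2.1q = 111.7 - 1.4q → q* = 26.8571.
The Pigouvian tax equals MEC at q*: 6.1 + 0.5×26.8571 = 19.5286.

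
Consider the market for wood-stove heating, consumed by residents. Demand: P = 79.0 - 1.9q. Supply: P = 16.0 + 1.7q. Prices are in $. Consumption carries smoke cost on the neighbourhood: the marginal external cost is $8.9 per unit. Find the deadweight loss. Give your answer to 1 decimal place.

Market equilibrium (private): 16.0 + 1.7q = 79.0 - 1.9q → q_m = 17.5000.
Social marginal benefit = demand − MEC = 70.1 - 1.9q.
Set SMB = MC: 70.1 - 1.9q = 16.0 + 1.7q → q* = 15.0278.
The loss is the area between SMB and MC from q* to q_m; with linear curves that's a triangle of height MEC(q_m).
DWL = ½ × 2.4722 × 8.9000 = 11.0013.

DWL = $11.0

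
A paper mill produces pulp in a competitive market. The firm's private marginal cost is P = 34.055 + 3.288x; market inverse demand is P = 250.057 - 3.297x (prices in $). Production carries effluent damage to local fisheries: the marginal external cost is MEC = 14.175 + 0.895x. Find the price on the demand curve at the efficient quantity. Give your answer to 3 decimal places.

Social marginal cost = private MC + MEC = 48.230 + 4.183x.
Set SMC = demand: 48.230 + 4.183x = 250.057 - 3.297x → x* = 26.9822.
Consumer price on the demand curve at x*: 250.057 − 3.297×26.9822 = 161.0967.

P = $161.097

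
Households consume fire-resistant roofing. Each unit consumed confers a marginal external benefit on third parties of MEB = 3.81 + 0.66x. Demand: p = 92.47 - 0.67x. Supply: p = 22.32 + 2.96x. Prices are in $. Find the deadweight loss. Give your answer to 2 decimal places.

Market equilibrium (private): 22.32 + 2.96x = 92.47 - 0.67x → x_m = 19.3251.
Social marginal benefit = demand + MEB = 96.28 - 0.01x.
Set SMB = MC: 96.28 - 0.01x = 22.32 + 2.96x → x* = 24.9024.
The loss is the area between SMB and MC from x* to x_m; with linear curves that's a triangle of height MEB(x_m).
DWL = ½ × 5.5773 × 16.5645 = 46.1926.

DWL = $46.19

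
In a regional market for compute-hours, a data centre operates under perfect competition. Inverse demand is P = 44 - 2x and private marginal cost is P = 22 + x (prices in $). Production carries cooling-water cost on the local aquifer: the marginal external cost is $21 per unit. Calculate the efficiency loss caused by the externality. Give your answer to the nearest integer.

Market equilibrium (private): 22 + x = 44 - 2x → x_m = 7.3333.
Social marginal cost = private MC + MEC = 43 + x.
Set SMC = demand: 43 + x = 44 - 2x → x* = 0.3333.
Height of the DWL triangle at x_m is SMC(x_m) − demand(x_m) = MEC(x_m) = 21.0000.
DWL = ½ × 7.0000 × 21.0000 = 73.5000.

DWL = $74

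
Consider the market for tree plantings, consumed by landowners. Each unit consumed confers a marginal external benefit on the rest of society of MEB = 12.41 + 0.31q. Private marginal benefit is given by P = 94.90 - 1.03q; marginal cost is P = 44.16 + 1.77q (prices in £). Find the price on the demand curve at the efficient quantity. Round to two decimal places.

Social marginal benefit = demand + MEB = 107.31 - 0.72q.
Set SMB = MC: 107.31 - 0.72q = 44.16 + 1.77q → q* = 25.3614.
Consumer price on the demand curve at q*: 94.90 − 1.03×25.3614 = 68.7778.

P = £68.78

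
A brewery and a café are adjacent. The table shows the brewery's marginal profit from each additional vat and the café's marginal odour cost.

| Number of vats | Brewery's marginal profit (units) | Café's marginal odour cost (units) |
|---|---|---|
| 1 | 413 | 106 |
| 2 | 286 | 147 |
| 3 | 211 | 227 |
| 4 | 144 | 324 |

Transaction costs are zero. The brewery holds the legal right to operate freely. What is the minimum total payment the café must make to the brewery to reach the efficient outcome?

Left alone the brewery would choose level 4 (marginal profit stays positive).
Efficient level: k* = 2 (marginal profit ≥ marginal odour cost through 2).
The café must at least cover the brewery's forgone profit from cutting 4→2: 211 + 144 = 355.

355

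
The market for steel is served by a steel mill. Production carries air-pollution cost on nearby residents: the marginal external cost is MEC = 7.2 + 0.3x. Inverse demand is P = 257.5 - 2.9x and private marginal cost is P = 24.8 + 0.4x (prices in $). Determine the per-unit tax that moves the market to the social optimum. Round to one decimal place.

tax = $26.0 per unit

Social marginal cost = private MC + MEC = 32.0 + 0.7x.
Set SMC = demand: 32.0 + 0.7x = 257.5 - 2.9x → x* = 62.6389.
The Pigouvian tax equals MEC at x*: 7.2 + 0.3×62.6389 = 25.9917.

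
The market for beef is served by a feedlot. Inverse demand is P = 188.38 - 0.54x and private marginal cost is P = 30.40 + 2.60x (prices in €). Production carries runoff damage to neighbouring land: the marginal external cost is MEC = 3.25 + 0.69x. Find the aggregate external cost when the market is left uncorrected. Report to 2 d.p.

Market equilibrium (private): 30.40 + 2.60x = 188.38 - 0.54x → x_m = 50.3121.
Total external cost = ∫₀^{x_m} (3.25 + 0.69x) dx = 3.25×50.3121 + ½×0.69×50.3121² = 1036.8154.

€1036.82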